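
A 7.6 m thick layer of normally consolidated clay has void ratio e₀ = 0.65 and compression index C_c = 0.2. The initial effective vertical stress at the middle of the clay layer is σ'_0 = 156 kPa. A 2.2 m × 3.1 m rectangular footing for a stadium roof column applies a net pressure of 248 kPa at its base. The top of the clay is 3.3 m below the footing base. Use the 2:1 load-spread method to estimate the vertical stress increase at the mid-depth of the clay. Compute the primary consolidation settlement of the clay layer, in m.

S_c ≈ 0.0433 m

Mid-depth of clay below the footing base: z = 3.3 + 7.6/2 = 7.1 m.
Stress increase at mid-clay by the 2:1 spreading method:
Δσ = qBL/((B+z)(L+z)) = 248×2.2×3.1/((2.2+7.1)(3.1+7.1)) = 17.83 kPa
Final effective stress: σ'_f = σ'_0 + Δσ = 156 + 17.83 = 173.83 kPa.
Normally consolidated clay, so the full stress increment lies on the virgin compression line:
S_c = C_c·H/(1+e₀)·log₁₀(σ'_f/σ'_0) = 0.2×7.6/(1+0.65)×log₁₀(173.83/156)
    = 0.92121 × 0.047 = 0.0433 m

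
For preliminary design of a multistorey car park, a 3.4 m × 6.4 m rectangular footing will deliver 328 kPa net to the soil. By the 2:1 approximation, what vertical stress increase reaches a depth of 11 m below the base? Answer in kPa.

Δσ_z ≈ 28.5 kPa

By the 2:1 method the load spreads at 1 horizontal : 2 vertical, so at depth z the loaded area has grown by z in each plan dimension:
Δσ = qBL/((B+z)(L+z)) = 328×3.4×6.4/((3.4+11)(6.4+11)) = 28.485 kPa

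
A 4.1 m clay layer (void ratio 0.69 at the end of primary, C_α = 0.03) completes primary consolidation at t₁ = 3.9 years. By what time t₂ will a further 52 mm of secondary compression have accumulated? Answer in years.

S_s = C_α·H/(1+e_p)·log₁₀(t₂/t₁) ⇒ log₁₀(t₂/t₁) = S_s·(1+e_p)/(C_α·H).
log₁₀(t₂/t₁) = 0.052 × (1+0.69) / (0.03×4.1) = 0.7145
t₂ = t₁ × 10^0.7145 = 3.9 × 5.182 = 20.21 years

t₂ ≈ 20.2 years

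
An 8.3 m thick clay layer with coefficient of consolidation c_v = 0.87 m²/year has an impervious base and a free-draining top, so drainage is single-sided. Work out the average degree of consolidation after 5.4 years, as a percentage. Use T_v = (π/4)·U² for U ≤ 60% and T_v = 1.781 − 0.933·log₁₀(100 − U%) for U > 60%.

Drainage path length: H_d = H = 8.3 m (single drainage).
T_v = c_v·t/H_d² = 0.87×5.4/8.3² = 0.068196.
T_v = 0.068196 corresponds to the U ≤ 60% branch:
U = √(4T_v/π) = 0.2947

U ≈ 29.5 %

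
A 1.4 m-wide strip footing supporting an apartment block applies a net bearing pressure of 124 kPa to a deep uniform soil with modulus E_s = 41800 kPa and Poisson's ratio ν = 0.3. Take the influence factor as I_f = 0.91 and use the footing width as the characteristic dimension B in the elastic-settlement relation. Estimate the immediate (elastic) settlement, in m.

S_e ≈ 0.00344 m

Immediate (elastic) settlement: S_e = q·B·(1−ν²)/E_s · I_f.
S_e = 124 × 1.4 × (1 − 0.3²) / 41800 × 0.91
    = 124 × 1.4 × 0.91 / 41800 × 0.91
    = 0.003439 m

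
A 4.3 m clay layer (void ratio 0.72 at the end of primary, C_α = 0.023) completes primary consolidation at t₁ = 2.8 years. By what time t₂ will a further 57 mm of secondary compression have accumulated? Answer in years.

t₂ ≈ 27.4 years

S_s = C_α·H/(1+e_p)·log₁₀(t₂/t₁) ⇒ log₁₀(t₂/t₁) = S_s·(1+e_p)/(C_α·H).
log₁₀(t₂/t₁) = 0.057 × (1+0.72) / (0.023×4.3) = 0.9913
t₂ = t₁ × 10^0.9913 = 2.8 × 9.802 = 27.44 years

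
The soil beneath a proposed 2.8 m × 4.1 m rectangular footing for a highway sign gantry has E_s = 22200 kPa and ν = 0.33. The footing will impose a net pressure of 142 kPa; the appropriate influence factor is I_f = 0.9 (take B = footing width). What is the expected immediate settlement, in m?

S_e ≈ 0.0144 m

Immediate (elastic) settlement: S_e = q·B·(1−ν²)/E_s · I_f.
S_e = 142 × 2.8 × (1 − 0.33²) / 22200 × 0.9
    = 142 × 2.8 × 0.8911 / 22200 × 0.9
    = 0.01436 m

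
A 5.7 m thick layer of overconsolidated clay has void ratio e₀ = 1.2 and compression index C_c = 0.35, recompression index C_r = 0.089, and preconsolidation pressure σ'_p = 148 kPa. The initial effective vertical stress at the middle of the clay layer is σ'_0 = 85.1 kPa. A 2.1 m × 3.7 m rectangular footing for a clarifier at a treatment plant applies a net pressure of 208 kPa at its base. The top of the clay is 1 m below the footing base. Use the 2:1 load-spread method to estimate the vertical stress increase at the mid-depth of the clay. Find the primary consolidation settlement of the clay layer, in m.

Mid-depth of clay below the footing base: z = 1 + 5.7/2 = 3.85 m.
Stress increase at mid-clay by the 2:1 spreading method:
Δσ = qBL/((B+z)(L+z)) = 208×2.1×3.7/((2.1+3.85)(3.7+3.85)) = 35.977 kPa
Final effective stress: σ'_f = 85.1 + 35.977 = 121.08 kPa.
σ'_f = 121.08 ≤ σ'_p = 148 kPa, so the clay remains overconsolidated and only the recompression index applies:
S_c = C_r·H/(1+e₀)·log₁₀(σ'_f/σ'_0) = 0.089×5.7/2.2×log₁₀(121.08/85.1)
    = 0.23059 × 0.15314 = 0.03531 m

S_c ≈ 0.0353 m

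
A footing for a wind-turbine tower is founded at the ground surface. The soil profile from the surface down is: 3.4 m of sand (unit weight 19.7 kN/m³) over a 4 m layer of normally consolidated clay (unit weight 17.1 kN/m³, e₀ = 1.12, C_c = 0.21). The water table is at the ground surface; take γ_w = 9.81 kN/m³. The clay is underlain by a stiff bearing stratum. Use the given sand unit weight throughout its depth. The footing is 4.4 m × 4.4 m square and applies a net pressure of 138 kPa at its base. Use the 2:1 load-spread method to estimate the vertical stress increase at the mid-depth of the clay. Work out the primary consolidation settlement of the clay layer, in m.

Mid-depth of clay below the ground surface: z = 3.4 + 4/2 = 5.4 m.
Total vertical stress at mid-clay: σ_v = 19.7×3.4 + 17.1×2 = 101.18 kPa.
Pore pressure: u = 9.81×(5.4 − 0) = 52.974 kPa.
Initial effective stress: σ'_0 = σ_v − u = 101.18 − 52.974 = 48.206 kPa.
Stress increase at mid-clay by the 2:1 spreading method:
Δσ = qBL/((B+z)(L+z)) = 138×4.4×4.4/((4.4+5.4)(4.4+5.4)) = 27.818 kPa
Final effective stress: σ'_f = σ'_0 + Δσ = 48.206 + 27.818 = 76.024 kPa.
Normally consolidated clay, so the full stress increment lies on the virgin compression line:
S_c = C_c·H/(1+e₀)·log₁₀(σ'_f/σ'_0) = 0.21×4/(1+1.12)×log₁₀(76.024/48.206)
    = 0.39623 × 0.19785 = 0.07839 m

S_c ≈ 0.0784 m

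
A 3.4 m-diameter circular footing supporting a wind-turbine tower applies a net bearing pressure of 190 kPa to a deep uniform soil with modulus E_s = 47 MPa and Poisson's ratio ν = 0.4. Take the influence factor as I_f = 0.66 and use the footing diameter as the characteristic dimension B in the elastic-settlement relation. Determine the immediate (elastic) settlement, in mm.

Immediate (elastic) settlement: S_e = q·B·(1−ν²)/E_s · I_f.
E_s = 47 MPa = 47000 kPa.
S_e = 190 × 3.4 × (1 − 0.4²) / 47000 × 0.66
    = 190 × 3.4 × 0.84 / 47000 × 0.66
    = 0.00762 m = 7.62 mm

S_e ≈ 7.62 mm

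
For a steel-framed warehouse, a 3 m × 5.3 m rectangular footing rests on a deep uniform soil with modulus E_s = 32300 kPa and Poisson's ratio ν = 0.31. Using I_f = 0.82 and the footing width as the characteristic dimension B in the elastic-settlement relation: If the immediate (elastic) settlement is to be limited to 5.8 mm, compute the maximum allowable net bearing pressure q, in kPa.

q ≈ 84.3 kPa

S_e = q·B·(1−ν²)/E_s · I_f  ⇒  q = S_e·E_s / (B·(1−ν²)·I_f).
q = 0.0058 × 32300 / (3 × 0.9039 × 0.82) = 84.25 kPa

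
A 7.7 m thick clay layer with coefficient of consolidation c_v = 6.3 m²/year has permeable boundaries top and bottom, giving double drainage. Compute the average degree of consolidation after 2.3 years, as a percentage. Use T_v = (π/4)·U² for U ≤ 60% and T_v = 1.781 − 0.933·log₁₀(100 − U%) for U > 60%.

U ≈ 92.7 %

Drainage path length: H_d = H/2 = 3.85 m (double drainage).
T_v = c_v·t/H_d² = 6.3×2.3/3.85² = 0.97757.
T_v = 0.97757 corresponds to the U > 60% branch:
U = 1 − 10^((1.781 − T_v)/0.933)/100 = 0.9274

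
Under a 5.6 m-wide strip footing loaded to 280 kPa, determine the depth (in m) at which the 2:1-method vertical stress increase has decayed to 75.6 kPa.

z ≈ 15.1 m

2:1 spreading — at depth z the loaded area has grown by z in each plan dimension:
qB/(B+z) = Δσ_z ⇒ z = qB/Δσ_z − B = 280×5.6/75.6 − 5.6 = 15.14 m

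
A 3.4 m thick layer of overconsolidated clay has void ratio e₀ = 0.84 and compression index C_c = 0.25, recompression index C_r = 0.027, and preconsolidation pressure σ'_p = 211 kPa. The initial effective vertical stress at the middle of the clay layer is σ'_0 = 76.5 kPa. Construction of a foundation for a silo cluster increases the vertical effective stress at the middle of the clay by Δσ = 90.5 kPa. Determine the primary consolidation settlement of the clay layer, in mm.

Final effective stress: σ'_f = 76.5 + 90.5 = 167 kPa.
σ'_f = 167 ≤ σ'_p = 211 kPa, so the clay remains overconsolidated and only the recompression index applies:
S_c = C_r·H/(1+e₀)·log₁₀(σ'_f/σ'_0) = 0.027×3.4/1.84×log₁₀(167/76.5)
    = 0.049891 × 0.33906 = 0.01692 m

S_c ≈ 16.9 mm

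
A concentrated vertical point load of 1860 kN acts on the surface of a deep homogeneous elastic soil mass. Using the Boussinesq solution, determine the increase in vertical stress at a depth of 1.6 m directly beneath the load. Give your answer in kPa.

Δσ_z ≈ 347 kPa

Boussinesq vertical stress below a point load on an elastic half-space:
Δσ_z = 3P/(2πz²) · [1 + (r/z)²]^(−5/2)
r/z = 0/1.6 = 0; [1+(r/z)²]^(−5/2) = 1.
Δσ_z = 3×1860/(2π×1.6²) × 1 = 346.91 × 1 = 346.9 kPa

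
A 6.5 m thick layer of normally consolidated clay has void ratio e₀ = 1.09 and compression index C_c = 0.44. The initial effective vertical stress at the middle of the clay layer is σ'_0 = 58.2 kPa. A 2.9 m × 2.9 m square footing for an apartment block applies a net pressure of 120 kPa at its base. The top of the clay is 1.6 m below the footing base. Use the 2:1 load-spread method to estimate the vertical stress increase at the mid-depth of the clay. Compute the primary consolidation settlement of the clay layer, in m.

S_c ≈ 0.151 m

Mid-depth of clay below the footing base: z = 1.6 + 6.5/2 = 4.85 m.
Stress increase at mid-clay by the 2:1 spreading method:
Δσ = qBL/((B+z)(L+z)) = 120×2.9×2.9/((2.9+4.85)(2.9+4.85)) = 16.802 kPa
Final effective stress: σ'_f = σ'_0 + Δσ = 58.2 + 16.802 = 75.002 kPa.
Normally consolidated clay, so the full stress increment lies on the virgin compression line:
S_c = C_c·H/(1+e₀)·log₁₀(σ'_f/σ'_0) = 0.44×6.5/(1+1.09)×log₁₀(75.002/58.2)
    = 1.3684 × 0.11015 = 0.1507 m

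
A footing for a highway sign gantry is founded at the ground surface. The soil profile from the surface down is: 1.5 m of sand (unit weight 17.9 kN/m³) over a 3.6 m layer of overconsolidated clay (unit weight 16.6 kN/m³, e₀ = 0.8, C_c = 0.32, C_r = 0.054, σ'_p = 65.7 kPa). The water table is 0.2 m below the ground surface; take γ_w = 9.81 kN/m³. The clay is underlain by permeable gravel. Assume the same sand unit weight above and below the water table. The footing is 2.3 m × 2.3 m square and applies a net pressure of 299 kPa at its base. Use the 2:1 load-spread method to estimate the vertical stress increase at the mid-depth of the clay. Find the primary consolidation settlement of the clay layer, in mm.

Mid-depth of clay below the ground surface: z = 1.5 + 3.6/2 = 3.3 m.
Total vertical stress at mid-clay: σ_v = 17.9×1.5 + 16.6×1.8 = 56.73 kPa.
Pore pressure: u = 9.81×(3.3 − 0.2) = 30.411 kPa.
Initial effective stress: σ'_0 = σ_v − u = 56.73 − 30.411 = 26.319 kPa.
Stress increase at mid-clay by the 2:1 spreading method:
Δσ = qBL/((B+z)(L+z)) = 299×2.3×2.3/((2.3+3.3)(2.3+3.3)) = 50.437 kPa
Final effective stress: σ'_f = 26.319 + 50.437 = 76.756 kPa.
σ'_f = 76.756 > σ'_p = 65.7 kPa, so the stress path crosses the preconsolidation pressure — recompression up to σ'_p, then virgin compression beyond:
S_c = H/(1+e₀)·[C_r·log₁₀(σ'_p/σ'_0) + C_c·log₁₀(σ'_f/σ'_p)]
    = 3.6/1.8 × [0.054×log₁₀(65.7/26.319) + 0.32×log₁₀(76.756/65.7)]
    = 2 × [0.021454 + 0.021615] = 0.08614 m

S_c ≈ 86.1 mm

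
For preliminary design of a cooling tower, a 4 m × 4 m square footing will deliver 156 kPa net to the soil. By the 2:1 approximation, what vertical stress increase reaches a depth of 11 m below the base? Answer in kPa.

Δσ_z ≈ 11.1 kPa

By the 2:1 method the load spreads at 1 horizontal : 2 vertical, so at depth z the loaded area has grown by z in each plan dimension:
Δσ = qBL/((B+z)(L+z)) = 156×4×4/((4+11)(4+11)) = 11.093 kPa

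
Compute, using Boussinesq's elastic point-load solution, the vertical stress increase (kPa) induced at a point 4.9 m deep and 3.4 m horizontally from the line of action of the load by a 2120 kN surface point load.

Δσ_z ≈ 15.8 kPa

Boussinesq vertical stress below a point load on an elastic half-space:
Δσ_z = 3P/(2πz²) · [1 + (r/z)²]^(−5/2)
r/z = 3.4/4.9 = 0.69388; [1+(r/z)²]^(−5/2) = 0.37434.
Δσ_z = 3×2120/(2π×4.9²) × 0.37434 = 42.158 × 0.37434 = 15.78 kPa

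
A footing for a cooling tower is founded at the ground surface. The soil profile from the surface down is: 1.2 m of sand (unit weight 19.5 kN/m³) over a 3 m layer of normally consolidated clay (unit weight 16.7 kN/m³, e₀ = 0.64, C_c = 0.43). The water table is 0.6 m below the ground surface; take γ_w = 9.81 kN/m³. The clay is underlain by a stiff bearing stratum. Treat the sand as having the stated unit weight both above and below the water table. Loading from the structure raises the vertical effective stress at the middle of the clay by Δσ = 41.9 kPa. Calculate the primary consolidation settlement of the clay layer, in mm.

S_c ≈ 314 mm

Mid-depth of clay below the ground surface: z = 1.2 + 3/2 = 2.7 m.
Total vertical stress at mid-clay: σ_v = 19.5×1.2 + 16.7×1.5 = 48.45 kPa.
Pore pressure: u = 9.81×(2.7 − 0.6) = 20.601 kPa.
Initial effective stress: σ'_0 = σ_v − u = 48.45 − 20.601 = 27.849 kPa.
Final effective stress: σ'_f = σ'_0 + Δσ = 27.849 + 41.9 = 69.749 kPa.
Normally consolidated clay, so the full stress increment lies on the virgin compression line:
S_c = C_c·H/(1+e₀)·log₁₀(σ'_f/σ'_0) = 0.43×3/(1+0.64)×log₁₀(69.749/27.849)
    = 0.78659 × 0.39873 = 0.3136 m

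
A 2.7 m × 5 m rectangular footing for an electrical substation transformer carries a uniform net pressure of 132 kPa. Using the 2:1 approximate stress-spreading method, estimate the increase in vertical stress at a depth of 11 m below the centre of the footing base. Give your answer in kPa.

Δσ_z ≈ 8.13 kPa

By the 2:1 method the load spreads at 1 horizontal : 2 vertical, so at depth z the loaded area has grown by z in each plan dimension:
Δσ = qBL/((B+z)(L+z)) = 132×2.7×5/((2.7+11)(5+11)) = 8.1296 kPa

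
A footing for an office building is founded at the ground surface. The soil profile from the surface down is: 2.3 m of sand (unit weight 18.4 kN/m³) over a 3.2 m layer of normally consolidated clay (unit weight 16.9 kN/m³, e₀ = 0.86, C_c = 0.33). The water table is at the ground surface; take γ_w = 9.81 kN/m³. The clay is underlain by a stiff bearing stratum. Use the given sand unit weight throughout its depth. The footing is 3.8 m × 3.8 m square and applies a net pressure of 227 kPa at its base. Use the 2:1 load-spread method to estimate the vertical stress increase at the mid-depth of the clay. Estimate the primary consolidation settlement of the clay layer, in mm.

Mid-depth of clay below the ground surface: z = 2.3 + 3.2/2 = 3.9 m.
Total vertical stress at mid-clay: σ_v = 18.4×2.3 + 16.9×1.6 = 69.36 kPa.
Pore pressure: u = 9.81×(3.9 − 0) = 38.259 kPa.
Initial effective stress: σ'_0 = σ_v − u = 69.36 − 38.259 = 31.101 kPa.
Stress increase at mid-clay by the 2:1 spreading method:
Δσ = qBL/((B+z)(L+z)) = 227×3.8×3.8/((3.8+3.9)(3.8+3.9)) = 55.286 kPa
Final effective stress: σ'_f = σ'_0 + Δσ = 31.101 + 55.286 = 86.387 kPa.
Normally consolidated clay, so the full stress increment lies on the virgin compression line:
S_c = C_c·H/(1+e₀)·log₁₀(σ'_f/σ'_0) = 0.33×3.2/(1+0.86)×log₁₀(86.387/31.101)
    = 0.56774 × 0.44367 = 0.2519 m

S_c ≈ 252 mm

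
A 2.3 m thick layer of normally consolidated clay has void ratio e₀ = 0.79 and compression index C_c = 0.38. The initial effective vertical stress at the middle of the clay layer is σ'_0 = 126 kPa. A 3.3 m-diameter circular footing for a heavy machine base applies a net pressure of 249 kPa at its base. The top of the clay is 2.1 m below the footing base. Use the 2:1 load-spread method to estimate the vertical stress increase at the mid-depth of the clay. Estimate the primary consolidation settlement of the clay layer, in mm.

Mid-depth of clay below the footing base: z = 2.1 + 2.3/2 = 3.25 m.
Stress increase at mid-clay by the 2:1 spreading method:
Δσ ≈ qD²/(D+z)² = 249×3.3²/(3.3+3.25)² = 63.204 kPa
Final effective stress: σ'_f = σ'_0 + Δσ = 126 + 63.204 = 189.2 kPa.
Normally consolidated clay, so the full stress increment lies on the virgin compression line:
S_c = C_c·H/(1+e₀)·log₁₀(σ'_f/σ'_0) = 0.38×2.3/(1+0.79)×log₁₀(189.2/126)
    = 0.48827 × 0.17655 = 0.0862 m

S_c ≈ 86.2 mm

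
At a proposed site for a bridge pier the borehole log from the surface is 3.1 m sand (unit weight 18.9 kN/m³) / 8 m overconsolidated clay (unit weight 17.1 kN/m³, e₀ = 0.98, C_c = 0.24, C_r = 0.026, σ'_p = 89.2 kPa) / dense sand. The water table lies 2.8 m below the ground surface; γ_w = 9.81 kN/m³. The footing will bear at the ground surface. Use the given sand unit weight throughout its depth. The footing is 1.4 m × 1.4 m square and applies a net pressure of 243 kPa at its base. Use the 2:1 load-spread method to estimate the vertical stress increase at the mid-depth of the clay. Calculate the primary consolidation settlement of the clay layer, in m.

Mid-depth of clay below the ground surface: z = 3.1 + 8/2 = 7.1 m.
Total vertical stress at mid-clay: σ_v = 18.9×3.1 + 17.1×4 = 126.99 kPa.
Pore pressure: u = 9.81×(7.1 − 2.8) = 42.183 kPa.
Initial effective stress: σ'_0 = σ_v − u = 126.99 − 42.183 = 84.807 kPa.
Stress increase at mid-clay by the 2:1 spreading method:
Δσ = qBL/((B+z)(L+z)) = 243×1.4×1.4/((1.4+7.1)(1.4+7.1)) = 6.5921 kPa
Final effective stress: σ'_f = 84.807 + 6.5921 = 91.399 kPa.
σ'_f = 91.399 > σ'_p = 89.2 kPa, so the stress path crosses the preconsolidation pressure — recompression up to σ'_p, then virgin compression beyond:
S_c = H/(1+e₀)·[C_r·log₁₀(σ'_p/σ'_0) + C_c·log₁₀(σ'_f/σ'_p)]
    = 8/1.98 × [0.026×log₁₀(89.2/84.807) + 0.24×log₁₀(91.399/89.2)]
    = 4.0404 × [0.00057026 + 0.0025384] = 0.01256 m

S_c ≈ 0.0126 m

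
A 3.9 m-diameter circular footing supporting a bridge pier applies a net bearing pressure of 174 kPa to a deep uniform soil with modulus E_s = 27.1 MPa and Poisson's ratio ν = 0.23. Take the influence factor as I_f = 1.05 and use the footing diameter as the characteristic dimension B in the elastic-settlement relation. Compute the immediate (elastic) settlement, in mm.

S_e ≈ 24.9 mm

Immediate (elastic) settlement: S_e = q·B·(1−ν²)/E_s · I_f.
E_s = 27.1 MPa = 27100 kPa.
S_e = 174 × 3.9 × (1 − 0.23²) / 27100 × 1.05
    = 174 × 3.9 × 0.9471 / 27100 × 1.05
    = 0.0249 m = 24.9 mm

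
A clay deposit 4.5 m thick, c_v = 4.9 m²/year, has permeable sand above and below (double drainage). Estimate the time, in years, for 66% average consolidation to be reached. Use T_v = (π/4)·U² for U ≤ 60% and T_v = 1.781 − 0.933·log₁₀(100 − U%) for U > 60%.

Drainage path length: H_d = H/2 = 2.25 m (double drainage).
U > 60%: T_v = 1.781 − 0.933·log₁₀(100 − 66) = 0.35213.
t = T_v·H_d²/c_v = 0.35213×2.25²/4.9 = 0.3638 years.

t ≈ 0.364 years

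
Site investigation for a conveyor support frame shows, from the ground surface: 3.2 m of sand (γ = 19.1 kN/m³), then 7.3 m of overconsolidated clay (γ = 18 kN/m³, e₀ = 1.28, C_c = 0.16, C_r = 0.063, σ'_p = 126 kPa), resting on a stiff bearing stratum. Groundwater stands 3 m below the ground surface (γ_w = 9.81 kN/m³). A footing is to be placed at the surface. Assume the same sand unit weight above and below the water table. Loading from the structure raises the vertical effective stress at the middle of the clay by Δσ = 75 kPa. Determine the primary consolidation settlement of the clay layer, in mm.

Mid-depth of clay below the ground surface: z = 3.2 + 7.3/2 = 6.85 m.
Total vertical stress at mid-clay: σ_v = 19.1×3.2 + 18×3.65 = 126.82 kPa.
Pore pressure: u = 9.81×(6.85 − 3) = 37.769 kPa.
Initial effective stress: σ'_0 = σ_v − u = 126.82 − 37.769 = 89.051 kPa.
Final effective stress: σ'_f = 89.051 + 75 = 164.05 kPa.
σ'_f = 164.05 > σ'_p = 126 kPa, so the stress path crosses the preconsolidation pressure — recompression up to σ'_p, then virgin compression beyond:
S_c = H/(1+e₀)·[C_r·log₁₀(σ'_p/σ'_0) + C_c·log₁₀(σ'_f/σ'_p)]
    = 7.3/2.28 × [0.063×log₁₀(126/89.051) + 0.16×log₁₀(164.05/126)]
    = 3.2018 × [0.0094961 + 0.018337] = 0.08912 m

S_c ≈ 89.1 mm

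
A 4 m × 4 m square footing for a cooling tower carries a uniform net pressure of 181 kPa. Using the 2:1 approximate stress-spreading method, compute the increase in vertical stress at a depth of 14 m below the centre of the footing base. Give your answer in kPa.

Δσ_z ≈ 8.94 kPa

By the 2:1 method the load spreads at 1 horizontal : 2 vertical, so at depth z the loaded area has grown by z in each plan dimension:
Δσ = qBL/((B+z)(L+z)) = 181×4×4/((4+14)(4+14)) = 8.9383 kPa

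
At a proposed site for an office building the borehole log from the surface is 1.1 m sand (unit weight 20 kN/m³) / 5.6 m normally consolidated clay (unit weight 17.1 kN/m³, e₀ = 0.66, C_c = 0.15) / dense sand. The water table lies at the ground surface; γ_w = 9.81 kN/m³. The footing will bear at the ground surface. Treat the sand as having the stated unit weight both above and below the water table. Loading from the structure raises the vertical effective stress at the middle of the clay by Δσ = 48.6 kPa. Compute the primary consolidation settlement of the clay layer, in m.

S_c ≈ 0.205 m

Mid-depth of clay below the ground surface: z = 1.1 + 5.6/2 = 3.9 m.
Total vertical stress at mid-clay: σ_v = 20×1.1 + 17.1×2.8 = 69.88 kPa.
Pore pressure: u = 9.81×(3.9 − 0) = 38.259 kPa.
Initial effective stress: σ'_0 = σ_v − u = 69.88 − 38.259 = 31.621 kPa.
Final effective stress: σ'_f = σ'_0 + Δσ = 31.621 + 48.6 = 80.221 kPa.
Normally consolidated clay, so the full stress increment lies on the virgin compression line:
S_c = C_c·H/(1+e₀)·log₁₀(σ'_f/σ'_0) = 0.15×5.6/(1+0.66)×log₁₀(80.221/31.621)
    = 0.50602 × 0.40431 = 0.2046 m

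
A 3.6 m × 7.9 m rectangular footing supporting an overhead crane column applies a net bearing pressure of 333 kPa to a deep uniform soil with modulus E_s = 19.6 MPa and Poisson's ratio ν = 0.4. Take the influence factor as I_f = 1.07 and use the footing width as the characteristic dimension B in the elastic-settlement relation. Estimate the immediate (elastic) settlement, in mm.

Immediate (elastic) settlement: S_e = q·B·(1−ν²)/E_s · I_f.
E_s = 19.6 MPa = 19600 kPa.
S_e = 333 × 3.6 × (1 − 0.4²) / 19600 × 1.07
    = 333 × 3.6 × 0.84 / 19600 × 1.07
    = 0.05497 m = 54.97 mm

S_e ≈ 55 mm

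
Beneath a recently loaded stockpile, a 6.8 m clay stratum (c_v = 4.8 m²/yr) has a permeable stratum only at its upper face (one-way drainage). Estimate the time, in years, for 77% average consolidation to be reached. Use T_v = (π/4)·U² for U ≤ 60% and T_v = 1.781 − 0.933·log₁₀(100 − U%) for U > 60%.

Drainage path length: H_d = H = 6.8 m (single drainage).
U > 60%: T_v = 1.781 − 0.933·log₁₀(100 − 77) = 0.51051.
t = T_v·H_d²/c_v = 0.51051×6.8²/4.8 = 4.918 years.

t ≈ 4.92 years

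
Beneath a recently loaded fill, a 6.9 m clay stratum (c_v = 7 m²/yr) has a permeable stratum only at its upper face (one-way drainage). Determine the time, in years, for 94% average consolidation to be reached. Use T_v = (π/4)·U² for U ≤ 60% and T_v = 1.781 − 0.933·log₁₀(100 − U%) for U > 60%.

t ≈ 7.18 years

Drainage path length: H_d = H = 6.9 m (single drainage).
U > 60%: T_v = 1.781 − 0.933·log₁₀(100 − 94) = 1.055.
t = T_v·H_d²/c_v = 1.055×6.9²/7 = 7.176 years.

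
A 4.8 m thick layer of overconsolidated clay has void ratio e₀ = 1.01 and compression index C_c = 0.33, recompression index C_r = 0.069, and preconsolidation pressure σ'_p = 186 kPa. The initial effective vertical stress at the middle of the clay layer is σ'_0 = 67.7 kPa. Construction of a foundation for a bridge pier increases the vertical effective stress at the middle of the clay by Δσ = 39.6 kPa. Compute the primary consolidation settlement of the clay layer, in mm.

S_c ≈ 33 mm

Final effective stress: σ'_f = 67.7 + 39.6 = 107.3 kPa.
σ'_f = 107.3 ≤ σ'_p = 186 kPa, so the clay remains overconsolidated and only the recompression index applies:
S_c = C_r·H/(1+e₀)·log₁₀(σ'_f/σ'_0) = 0.069×4.8/2.01×log₁₀(107.3/67.7)
    = 0.16478 × 0.20001 = 0.03296 m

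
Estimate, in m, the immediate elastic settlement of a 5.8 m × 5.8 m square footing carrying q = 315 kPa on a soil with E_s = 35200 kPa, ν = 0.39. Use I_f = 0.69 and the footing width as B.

S_e ≈ 0.0304 m

Immediate (elastic) settlement: S_e = q·B·(1−ν²)/E_s · I_f.
S_e = 315 × 5.8 × (1 − 0.39²) / 35200 × 0.69
    = 315 × 5.8 × 0.8479 / 35200 × 0.69
    = 0.03037 m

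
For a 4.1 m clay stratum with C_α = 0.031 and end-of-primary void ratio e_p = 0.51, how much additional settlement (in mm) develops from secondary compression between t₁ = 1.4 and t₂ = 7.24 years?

S_s ≈ 60.1 mm

Secondary compression: S_s = C_α·H/(1+e_p)·log₁₀(t₂/t₁)
S_s = 0.031×4.1/(1+0.51)×log₁₀(7.24/1.4)
    = 0.08417 × 0.7136 = 0.06007 m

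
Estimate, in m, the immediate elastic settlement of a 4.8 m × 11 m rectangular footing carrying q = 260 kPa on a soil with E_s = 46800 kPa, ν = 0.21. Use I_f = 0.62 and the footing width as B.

S_e ≈ 0.0158 m

Immediate (elastic) settlement: S_e = q·B·(1−ν²)/E_s · I_f.
S_e = 260 × 4.8 × (1 − 0.21²) / 46800 × 0.62
    = 260 × 4.8 × 0.9559 / 46800 × 0.62
    = 0.0158 m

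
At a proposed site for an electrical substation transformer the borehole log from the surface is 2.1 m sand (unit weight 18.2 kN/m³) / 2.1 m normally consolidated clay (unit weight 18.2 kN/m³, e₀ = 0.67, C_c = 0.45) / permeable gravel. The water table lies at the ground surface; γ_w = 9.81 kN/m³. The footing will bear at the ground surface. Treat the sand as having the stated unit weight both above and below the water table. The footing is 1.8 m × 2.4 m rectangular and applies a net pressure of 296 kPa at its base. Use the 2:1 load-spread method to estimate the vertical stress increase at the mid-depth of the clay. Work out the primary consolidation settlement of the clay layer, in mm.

S_c ≈ 250 mm

Mid-depth of clay below the ground surface: z = 2.1 + 2.1/2 = 3.15 m.
Total vertical stress at mid-clay: σ_v = 18.2×2.1 + 18.2×1.05 = 57.33 kPa.
Pore pressure: u = 9.81×(3.15 − 0) = 30.902 kPa.
Initial effective stress: σ'_0 = σ_v − u = 57.33 − 30.902 = 26.428 kPa.
Stress increase at mid-clay by the 2:1 spreading method:
Δσ = qBL/((B+z)(L+z)) = 296×1.8×2.4/((1.8+3.15)(2.4+3.15)) = 46.545 kPa
Final effective stress: σ'_f = σ'_0 + Δσ = 26.428 + 46.545 = 72.973 kPa.
Normally consolidated clay, so the full stress increment lies on the virgin compression line:
S_c = C_c·H/(1+e₀)·log₁₀(σ'_f/σ'_0) = 0.45×2.1/(1+0.67)×log₁₀(72.973/26.428)
    = 0.56587 × 0.4411 = 0.2496 m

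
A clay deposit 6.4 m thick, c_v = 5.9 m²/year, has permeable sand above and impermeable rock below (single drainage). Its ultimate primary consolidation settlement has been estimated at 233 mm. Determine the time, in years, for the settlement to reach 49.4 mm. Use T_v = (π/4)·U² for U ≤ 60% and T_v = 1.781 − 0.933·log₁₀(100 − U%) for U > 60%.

Drainage path length: H_d = H = 6.4 m (single drainage).
U = S(t)/S_ult = 49.4/233 = 0.212.
U ≤ 60%: T_v = (π/4)·U² = (π/4)×0.21202² = 0.035305.
t = T_v·H_d²/c_v = 0.035305×6.4²/5.9 = 0.2451 years.

t ≈ 0.245 years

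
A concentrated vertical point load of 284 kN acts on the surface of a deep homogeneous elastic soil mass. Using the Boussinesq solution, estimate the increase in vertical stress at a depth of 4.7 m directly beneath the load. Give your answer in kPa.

Δσ_z ≈ 6.14 kPa

Boussinesq vertical stress below a point load on an elastic half-space:
Δσ_z = 3P/(2πz²) · [1 + (r/z)²]^(−5/2)
r/z = 0/4.7 = 0; [1+(r/z)²]^(−5/2) = 1.
Δσ_z = 3×284/(2π×4.7²) × 1 = 6.1385 × 1 = 6.138 kPa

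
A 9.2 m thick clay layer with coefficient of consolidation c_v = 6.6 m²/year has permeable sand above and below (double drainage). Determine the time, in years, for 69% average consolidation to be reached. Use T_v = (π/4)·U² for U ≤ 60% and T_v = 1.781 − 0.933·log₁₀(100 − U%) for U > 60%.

t ≈ 1.25 years

Drainage path length: H_d = H/2 = 4.6 m (double drainage).
U > 60%: T_v = 1.781 − 0.933·log₁₀(100 − 69) = 0.38956.
t = T_v·H_d²/c_v = 0.38956×4.6²/6.6 = 1.249 years.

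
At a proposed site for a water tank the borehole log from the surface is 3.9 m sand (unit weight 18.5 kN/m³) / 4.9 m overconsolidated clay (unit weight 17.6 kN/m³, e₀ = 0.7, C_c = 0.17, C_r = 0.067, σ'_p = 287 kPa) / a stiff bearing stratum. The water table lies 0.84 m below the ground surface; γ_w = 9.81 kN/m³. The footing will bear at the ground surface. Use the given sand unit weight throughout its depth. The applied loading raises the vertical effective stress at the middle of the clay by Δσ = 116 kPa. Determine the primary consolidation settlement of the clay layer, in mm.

S_c ≈ 89.2 mm

Mid-depth of clay below the ground surface: z = 3.9 + 4.9/2 = 6.35 m.
Total vertical stress at mid-clay: σ_v = 18.5×3.9 + 17.6×2.45 = 115.27 kPa.
Pore pressure: u = 9.81×(6.35 − 0.84) = 54.053 kPa.
Initial effective stress: σ'_0 = σ_v − u = 115.27 − 54.053 = 61.217 kPa.
Final effective stress: σ'_f = 61.217 + 116 = 177.22 kPa.
σ'_f = 177.22 ≤ σ'_p = 287 kPa, so the clay remains overconsolidated and only the recompression index applies:
S_c = C_r·H/(1+e₀)·log₁₀(σ'_f/σ'_0) = 0.067×4.9/1.7×log₁₀(177.22/61.217)
    = 0.19312 × 0.46164 = 0.08915 m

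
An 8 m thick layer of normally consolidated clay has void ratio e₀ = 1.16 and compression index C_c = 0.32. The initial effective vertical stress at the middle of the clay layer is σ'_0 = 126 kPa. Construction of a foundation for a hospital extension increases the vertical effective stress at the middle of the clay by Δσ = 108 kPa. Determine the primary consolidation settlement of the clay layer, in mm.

Final effective stress: σ'_f = σ'_0 + Δσ = 126 + 108 = 234 kPa.
Normally consolidated clay, so the full stress increment lies on the virgin compression line:
S_c = C_c·H/(1+e₀)·log₁₀(σ'_f/σ'_0) = 0.32×8/(1+1.16)×log₁₀(234/126)
    = 1.1852 × 0.26885 = 0.3186 m

S_c ≈ 319 mm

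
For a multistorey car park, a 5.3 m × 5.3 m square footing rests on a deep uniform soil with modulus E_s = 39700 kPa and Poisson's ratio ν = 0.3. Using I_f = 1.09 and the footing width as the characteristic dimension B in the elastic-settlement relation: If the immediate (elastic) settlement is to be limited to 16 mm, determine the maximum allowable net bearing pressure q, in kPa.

q ≈ 121 kPa

S_e = q·B·(1−ν²)/E_s · I_f  ⇒  q = S_e·E_s / (B·(1−ν²)·I_f).
q = 0.016 × 39700 / (5.3 × 0.91 × 1.09) = 120.8 kPa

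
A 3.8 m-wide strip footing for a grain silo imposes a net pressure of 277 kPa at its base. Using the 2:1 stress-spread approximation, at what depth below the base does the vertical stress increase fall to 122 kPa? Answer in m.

2:1 spreading — at depth z the loaded area has grown by z in each plan dimension:
qB/(B+z) = Δσ_z ⇒ z = qB/Δσ_z − B = 277×3.8/122 − 3.8 = 4.828 m

z ≈ 4.83 m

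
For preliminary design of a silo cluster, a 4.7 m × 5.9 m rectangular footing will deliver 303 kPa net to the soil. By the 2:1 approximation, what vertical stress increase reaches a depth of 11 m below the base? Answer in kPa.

By the 2:1 method the load spreads at 1 horizontal : 2 vertical, so at depth z the loaded area has grown by z in each plan dimension:
Δσ = qBL/((B+z)(L+z)) = 303×4.7×5.9/((4.7+11)(5.9+11)) = 31.667 kPa

Δσ_z ≈ 31.7 kPa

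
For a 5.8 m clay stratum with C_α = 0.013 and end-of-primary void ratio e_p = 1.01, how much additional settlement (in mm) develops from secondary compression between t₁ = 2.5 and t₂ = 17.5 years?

Secondary compression: S_s = C_α·H/(1+e_p)·log₁₀(t₂/t₁)
S_s = 0.013×5.8/(1+1.01)×log₁₀(17.5/2.5)
    = 0.03751 × 0.8451 = 0.0317 m

S_s ≈ 31.7 mm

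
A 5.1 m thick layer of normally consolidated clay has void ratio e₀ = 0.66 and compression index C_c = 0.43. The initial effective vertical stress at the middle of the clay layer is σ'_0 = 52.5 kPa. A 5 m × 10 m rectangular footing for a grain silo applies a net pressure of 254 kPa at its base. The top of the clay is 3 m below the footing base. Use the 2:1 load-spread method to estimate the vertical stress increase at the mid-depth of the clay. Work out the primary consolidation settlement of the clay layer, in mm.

S_c ≈ 520 mm

Mid-depth of clay below the footing base: z = 3 + 5.1/2 = 5.55 m.
Stress increase at mid-clay by the 2:1 spreading method:
Δσ = qBL/((B+z)(L+z)) = 254×5×10/((5+5.55)(10+5.55)) = 77.414 kPa
Final effective stress: σ'_f = σ'_0 + Δσ = 52.5 + 77.414 = 129.91 kPa.
Normally consolidated clay, so the full stress increment lies on the virgin compression line:
S_c = C_c·H/(1+e₀)·log₁₀(σ'_f/σ'_0) = 0.43×5.1/(1+0.66)×log₁₀(129.91/52.5)
    = 1.3211 × 0.39348 = 0.5198 m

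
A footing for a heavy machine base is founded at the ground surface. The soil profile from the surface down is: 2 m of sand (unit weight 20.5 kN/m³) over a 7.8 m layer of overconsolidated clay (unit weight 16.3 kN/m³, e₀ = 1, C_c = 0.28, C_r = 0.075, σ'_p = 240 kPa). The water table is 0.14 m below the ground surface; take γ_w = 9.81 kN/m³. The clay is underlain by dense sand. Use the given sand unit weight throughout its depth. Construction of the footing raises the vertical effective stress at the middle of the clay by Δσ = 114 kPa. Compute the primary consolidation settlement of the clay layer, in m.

Mid-depth of clay below the ground surface: z = 2 + 7.8/2 = 5.9 m.
Total vertical stress at mid-clay: σ_v = 20.5×2 + 16.3×3.9 = 104.57 kPa.
Pore pressure: u = 9.81×(5.9 − 0.14) = 56.506 kPa.
Initial effective stress: σ'_0 = σ_v − u = 104.57 − 56.506 = 48.064 kPa.
Final effective stress: σ'_f = 48.064 + 114 = 162.06 kPa.
σ'_f = 162.06 ≤ σ'_p = 240 kPa, so the clay remains overconsolidated and only the recompression index applies:
S_c = C_r·H/(1+e₀)·log₁₀(σ'_f/σ'_0) = 0.075×7.8/2×log₁₀(162.06/48.064)
    = 0.2925 × 0.52786 = 0.1544 m

S_c ≈ 0.154 m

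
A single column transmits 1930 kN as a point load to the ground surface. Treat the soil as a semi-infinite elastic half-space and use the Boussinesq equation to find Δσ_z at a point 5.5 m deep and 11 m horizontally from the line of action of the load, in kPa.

Boussinesq vertical stress below a point load on an elastic half-space:
Δσ_z = 3P/(2πz²) · [1 + (r/z)²]^(−5/2)
r/z = 11/5.5 = 2; [1+(r/z)²]^(−5/2) = 0.017889.
Δσ_z = 3×1930/(2π×5.5²) × 0.017889 = 30.463 × 0.017889 = 0.545 kPa

Δσ_z ≈ 0.545 kPa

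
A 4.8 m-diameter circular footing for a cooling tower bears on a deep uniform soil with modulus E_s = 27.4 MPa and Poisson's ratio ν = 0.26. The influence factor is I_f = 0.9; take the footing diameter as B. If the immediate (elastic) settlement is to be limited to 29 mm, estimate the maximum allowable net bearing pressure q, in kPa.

E_s = 27.4 MPa = 27400 kPa.
S_e = q·B·(1−ν²)/E_s · I_f  ⇒  q = S_e·E_s / (B·(1−ν²)·I_f).
q = 0.029 × 27400 / (4.8 × 0.9324 × 0.9) = 197.3 kPa

q ≈ 197 kPa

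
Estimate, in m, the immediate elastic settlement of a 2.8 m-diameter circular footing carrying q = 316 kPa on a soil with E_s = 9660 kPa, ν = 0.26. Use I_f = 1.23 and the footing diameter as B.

S_e ≈ 0.105 m

Immediate (elastic) settlement: S_e = q·B·(1−ν²)/E_s · I_f.
S_e = 316 × 2.8 × (1 − 0.26²) / 9660 × 1.23
    = 316 × 2.8 × 0.9324 / 9660 × 1.23
    = 0.105 m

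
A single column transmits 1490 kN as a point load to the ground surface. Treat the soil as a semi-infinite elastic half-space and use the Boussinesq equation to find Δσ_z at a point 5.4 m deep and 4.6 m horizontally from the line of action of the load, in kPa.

Boussinesq vertical stress below a point load on an elastic half-space:
Δσ_z = 3P/(2πz²) · [1 + (r/z)²]^(−5/2)
r/z = 4.6/5.4 = 0.85185; [1+(r/z)²]^(−5/2) = 0.25563.
Δσ_z = 3×1490/(2π×5.4²) × 0.25563 = 24.397 × 0.25563 = 6.237 kPa

Δσ_z ≈ 6.24 kPa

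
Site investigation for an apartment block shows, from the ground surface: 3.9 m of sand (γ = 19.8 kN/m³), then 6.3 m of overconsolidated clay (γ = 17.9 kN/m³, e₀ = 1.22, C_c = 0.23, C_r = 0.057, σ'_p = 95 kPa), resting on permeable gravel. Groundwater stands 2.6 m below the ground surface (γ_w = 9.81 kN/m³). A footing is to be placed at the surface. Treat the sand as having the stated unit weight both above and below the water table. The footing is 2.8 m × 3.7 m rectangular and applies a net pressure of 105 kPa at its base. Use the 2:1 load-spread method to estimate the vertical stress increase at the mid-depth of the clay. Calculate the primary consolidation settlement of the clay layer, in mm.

Mid-depth of clay below the ground surface: z = 3.9 + 6.3/2 = 7.05 m.
Total vertical stress at mid-clay: σ_v = 19.8×3.9 + 17.9×3.15 = 133.6 kPa.
Pore pressure: u = 9.81×(7.05 − 2.6) = 43.655 kPa.
Initial effective stress: σ'_0 = σ_v − u = 133.6 − 43.655 = 89.945 kPa.
Stress increase at mid-clay by the 2:1 spreading method:
Δσ = qBL/((B+z)(L+z)) = 105×2.8×3.7/((2.8+7.05)(3.7+7.05)) = 10.273 kPa
Final effective stress: σ'_f = 89.945 + 10.273 = 100.22 kPa.
σ'_f = 100.22 > σ'_p = 95 kPa, so the stress path crosses the preconsolidation pressure — recompression up to σ'_p, then virgin compression beyond:
S_c = H/(1+e₀)·[C_r·log₁₀(σ'_p/σ'_0) + C_c·log₁₀(σ'_f/σ'_p)]
    = 6.3/2.22 × [0.057×log₁₀(95/89.945) + 0.23×log₁₀(100.22/95)]
    = 2.8378 × [0.0013536 + 0.0053431] = 0.019 m

S_c ≈ 19 mm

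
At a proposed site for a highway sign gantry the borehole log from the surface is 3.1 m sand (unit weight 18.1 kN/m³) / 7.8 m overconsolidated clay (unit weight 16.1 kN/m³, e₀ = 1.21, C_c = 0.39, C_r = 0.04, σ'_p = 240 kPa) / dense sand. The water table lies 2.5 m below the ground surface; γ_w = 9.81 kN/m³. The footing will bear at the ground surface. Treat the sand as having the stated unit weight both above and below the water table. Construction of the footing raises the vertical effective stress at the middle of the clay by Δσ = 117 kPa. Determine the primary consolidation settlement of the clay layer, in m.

Mid-depth of clay below the ground surface: z = 3.1 + 7.8/2 = 7 m.
Total vertical stress at mid-clay: σ_v = 18.1×3.1 + 16.1×3.9 = 118.9 kPa.
Pore pressure: u = 9.81×(7 − 2.5) = 44.145 kPa.
Initial effective stress: σ'_0 = σ_v − u = 118.9 − 44.145 = 74.755 kPa.
Final effective stress: σ'_f = 74.755 + 117 = 191.75 kPa.
σ'_f = 191.75 ≤ σ'_p = 240 kPa, so the clay remains overconsolidated and only the recompression index applies:
S_c = C_r·H/(1+e₀)·log₁₀(σ'_f/σ'_0) = 0.04×7.8/2.21×log₁₀(191.75/74.755)
    = 0.14118 × 0.4091 = 0.05776 m

S_c ≈ 0.0578 m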